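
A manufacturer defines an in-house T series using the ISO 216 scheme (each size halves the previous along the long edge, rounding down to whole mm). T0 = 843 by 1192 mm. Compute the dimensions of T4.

210 × 298 mm

T1 = 596 × 843 mm (from T0 by 1 halving).
T2: ⌊843/2⌋ × 596 = 421 × 596 mm
T3: ⌊596/2⌋ × 421 = 298 × 421 mm
T4: ⌊421/2⌋ × 298 = 210 × 298 mm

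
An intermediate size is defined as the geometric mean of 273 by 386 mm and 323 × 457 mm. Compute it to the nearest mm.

Short side: √(273 · 323) = √88179 ≈ 296.9 → 297 mm
Long side: √(386 · 457) = √176402 ≈ 420.0 → 420 mm

297 × 420 mm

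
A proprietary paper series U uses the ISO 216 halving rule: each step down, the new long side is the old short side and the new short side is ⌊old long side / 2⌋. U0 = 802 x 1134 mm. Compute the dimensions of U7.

70 × 100 mm

U1 = 567 × 802 mm (from U0 by 1 halving).
U2: ⌊802/2⌋ × 567 = 401 × 567 mm
U3: ⌊567/2⌋ × 401 = 283 × 401 mm
U4: ⌊401/2⌋ × 283 = 200 × 283 mm
U5: ⌊283/2⌋ × 200 = 141 × 200 mm
U6: ⌊200/2⌋ × 141 = 100 × 141 mm
U7: ⌊141/2⌋ × 100 = 70 × 100 mm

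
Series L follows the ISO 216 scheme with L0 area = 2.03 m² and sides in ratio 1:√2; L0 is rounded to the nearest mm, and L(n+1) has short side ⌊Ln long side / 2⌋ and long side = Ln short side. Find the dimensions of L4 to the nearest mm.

Let L0's short side be w mm. w · w√2 = 2.03 m² = 2,030,000 mm², so w ≈ 1198.1 mm and w√2 ≈ 1694.4 mm → L0 = 1198 × 1694 mm.
L1: ⌊1694/2⌋ × 1198 = 847 × 1198 mm
L2: ⌊1198/2⌋ × 847 = 599 × 847 mm
L3: ⌊847/2⌋ × 599 = 423 × 599 mm
L4: ⌊599/2⌋ × 423 = 299 × 423 mm

299 × 423 mm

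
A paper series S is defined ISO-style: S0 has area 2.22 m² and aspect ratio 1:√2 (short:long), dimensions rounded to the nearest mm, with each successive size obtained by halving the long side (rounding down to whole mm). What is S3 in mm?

Let S0's short side be w mm. w · w√2 = 2.22 m² = 2,220,000 mm², so w ≈ 1252.9 mm and w√2 ≈ 1771.9 mm → S0 = 1253 × 1772 mm.
S1: ⌊1772/2⌋ × 1253 = 886 × 1253 mm
S2: ⌊1253/2⌋ × 886 = 626 × 886 mm
S3: ⌊886/2⌋ × 626 = 443 × 626 mm

443 × 626 mm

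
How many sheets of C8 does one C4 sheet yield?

Each ISO step halves the sheet: 1 × C4 → 2 × C5 → 4 × C6 → 8 × C7 → …
From C4 to C8 is 4 halving steps: 2^4 = 16.

16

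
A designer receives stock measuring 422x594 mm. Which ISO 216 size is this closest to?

A2 (420 × 594 mm)

Aspect ratio 594/422 ≈ 1.408 — close to the ISO √2 ≈ 1.414.
In the A-series (A0 area = 1 m²): A2 = 420 × 594 mm.
Off by 2 mm total — nearest standard size.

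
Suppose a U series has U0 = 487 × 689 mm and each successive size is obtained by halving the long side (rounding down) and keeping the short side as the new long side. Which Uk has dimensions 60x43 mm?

U7

U0: 487 × 689 mm
U1: 344 × 487 mm
U2: 243 × 344 mm
U3: 172 × 243 mm
U4: 121 × 172 mm
U5: 86 × 121 mm
U6: 60 × 86 mm
U7: 43 × 60 mm
U8: 30 × 43 mm
→ matches U7.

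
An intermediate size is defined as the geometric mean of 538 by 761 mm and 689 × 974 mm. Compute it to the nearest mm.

Short side: √(538 · 689) = √370682 ≈ 608.8 → 609 mm
Long side: √(761 · 974) = √741214 ≈ 860.9 → 861 mm

609 × 861 mm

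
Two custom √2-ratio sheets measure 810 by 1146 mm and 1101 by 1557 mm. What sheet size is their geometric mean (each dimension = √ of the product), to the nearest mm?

944 × 1336 mm

Short side: √(810 · 1101) = √891810 ≈ 944.4 → 944 mm
Long side: √(1146 · 1557) = √1784322 ≈ 1335.8 → 1336 mm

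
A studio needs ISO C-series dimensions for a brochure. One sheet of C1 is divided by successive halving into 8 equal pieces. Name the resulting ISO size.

C4

8 = 2^3, so 3 halving steps.
C1 → C2 → … → C4 after 3 steps.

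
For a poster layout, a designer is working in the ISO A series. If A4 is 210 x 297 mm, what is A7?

A5: ⌊297/2⌋ × 210 = 148 × 210 mm
A6: ⌊210/2⌋ × 148 = 105 × 148 mm
A7: ⌊148/2⌋ × 105 = 74 × 105 mm

74 × 105 mm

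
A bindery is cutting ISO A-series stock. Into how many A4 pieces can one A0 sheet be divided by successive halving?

Each ISO step halves the sheet: 1 × A0 → 2 × A1 → 4 × A2 → 8 × A3 → …
From A0 to A4 is 4 halving steps: 2^4 = 16.

16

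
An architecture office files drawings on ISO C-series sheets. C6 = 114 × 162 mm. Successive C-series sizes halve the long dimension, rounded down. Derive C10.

C7: ⌊162/2⌋ × 114 = 81 × 114 mm
C8: ⌊114/2⌋ × 81 = 57 × 81 mm
C9: ⌊81/2⌋ × 57 = 40 × 57 mm
C10: ⌊57/2⌋ × 40 = 28 × 40 mm

28 × 40 mm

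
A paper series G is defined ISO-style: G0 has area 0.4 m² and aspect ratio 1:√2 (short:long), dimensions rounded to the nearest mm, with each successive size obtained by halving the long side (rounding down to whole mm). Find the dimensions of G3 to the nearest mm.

188 × 266 mm

Let G0's short side be w mm. w · w√2 = 0.4 m² = 400,000 mm², so w ≈ 531.8 mm and w√2 ≈ 752.1 mm → G0 = 532 × 752 mm.
G1: ⌊752/2⌋ × 532 = 376 × 532 mm
G2: ⌊532/2⌋ × 376 = 266 × 376 mm
G3: ⌊376/2⌋ × 266 = 188 × 266 mm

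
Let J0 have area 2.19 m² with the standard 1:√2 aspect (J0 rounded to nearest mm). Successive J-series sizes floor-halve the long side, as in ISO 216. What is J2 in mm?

622 × 880 mm

Let J0's short side be w mm. w · w√2 = 2.19 m² = 2,190,000 mm², so w ≈ 1244.4 mm and w√2 ≈ 1759.9 mm → J0 = 1244 × 1760 mm.
J1: ⌊1760/2⌋ × 1244 = 880 × 1244 mm
J2: ⌊1244/2⌋ × 880 = 622 × 880 mm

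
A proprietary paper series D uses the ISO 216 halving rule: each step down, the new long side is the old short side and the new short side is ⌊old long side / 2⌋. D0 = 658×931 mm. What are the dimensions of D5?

D1: ⌊931/2⌋ × 658 = 465 × 658 mm
D2: ⌊658/2⌋ × 465 = 329 × 465 mm
D3: ⌊465/2⌋ × 329 = 232 × 329 mm
D4: ⌊329/2⌋ × 232 = 164 × 232 mm
D5: ⌊232/2⌋ × 164 = 116 × 164 mm

116 × 164 mm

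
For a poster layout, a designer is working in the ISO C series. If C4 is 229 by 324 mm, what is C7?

C5: ⌊324/2⌋ × 229 = 162 × 229 mm
C6: ⌊229/2⌋ × 162 = 114 × 162 mm
C7: ⌊162/2⌋ × 114 = 81 × 114 mm

81 × 114 mm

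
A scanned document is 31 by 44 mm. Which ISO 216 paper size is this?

B10 (31 × 44 mm)

Aspect ratio 44/31 ≈ 1.419 — close to the ISO √2 ≈ 1.414.
In the B-series (B0 = 1000 × 1414 mm): B10 = 31 × 44 mm.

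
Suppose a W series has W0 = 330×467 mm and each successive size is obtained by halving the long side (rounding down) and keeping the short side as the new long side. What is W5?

58 × 82 mm

W1: ⌊467/2⌋ × 330 = 233 × 330 mm
W2: ⌊330/2⌋ × 233 = 165 × 233 mm
W3: ⌊233/2⌋ × 165 = 116 × 165 mm
W4: ⌊165/2⌋ × 116 = 82 × 116 mm
W5: ⌊116/2⌋ × 82 = 58 × 82 mm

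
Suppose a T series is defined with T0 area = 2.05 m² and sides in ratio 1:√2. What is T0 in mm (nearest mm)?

Let the short side be w mm. Then w · w√2 = 2.05 m² = 2,050,000 mm².
w² = 2,050,000/√2, so w ≈ 1204.0 mm; long side = w√2 ≈ 1702.7 mm.

1204 × 1703 mm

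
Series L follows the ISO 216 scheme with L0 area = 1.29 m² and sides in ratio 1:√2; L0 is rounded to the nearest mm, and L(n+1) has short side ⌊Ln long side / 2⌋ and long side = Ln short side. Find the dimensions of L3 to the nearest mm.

337 × 477 mm

Let L0's short side be w mm. w · w√2 = 1.29 m² = 1,290,000 mm², so w ≈ 955.1 mm and w√2 ≈ 1350.7 mm → L0 = 955 × 1351 mm.
L1: ⌊1351/2⌋ × 955 = 675 × 955 mm
L2: ⌊955/2⌋ × 675 = 477 × 675 mm
L3: ⌊675/2⌋ × 477 = 337 × 477 mm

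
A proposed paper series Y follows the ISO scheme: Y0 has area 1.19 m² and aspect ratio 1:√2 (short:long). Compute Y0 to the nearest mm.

917 × 1297 mm

Let the short side be w mm. Then w · w√2 = 1.19 m² = 1,190,000 mm².
w² = 1,190,000/√2, so w ≈ 917.3 mm; long side = w√2 ≈ 1297.3 mm.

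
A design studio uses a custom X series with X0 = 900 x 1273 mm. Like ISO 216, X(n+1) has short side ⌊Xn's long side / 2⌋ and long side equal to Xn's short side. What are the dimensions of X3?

318 × 450 mm

X1: ⌊1273/2⌋ × 900 = 636 × 900 mm
X2: ⌊900/2⌋ × 636 = 450 × 636 mm
X3: ⌊636/2⌋ × 450 = 318 × 450 mm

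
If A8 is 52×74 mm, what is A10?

26 × 37 mm

A9: ⌊74/2⌋ × 52 = 37 × 52 mm
A10: ⌊52/2⌋ × 37 = 26 × 37 mm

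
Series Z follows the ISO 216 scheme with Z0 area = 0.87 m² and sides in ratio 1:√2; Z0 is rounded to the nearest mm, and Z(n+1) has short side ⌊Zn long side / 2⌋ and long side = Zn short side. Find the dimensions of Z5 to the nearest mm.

138 × 196 mm

Let Z0's short side be w mm. w · w√2 = 0.87 m² = 870,000 mm², so w ≈ 784.3 mm and w√2 ≈ 1109.2 mm → Z0 = 784 × 1109 mm.
Z1: ⌊1109/2⌋ × 784 = 554 × 784 mm
Z2: ⌊784/2⌋ × 554 = 392 × 554 mm
Z3: ⌊554/2⌋ × 392 = 277 × 392 mm
Z4: ⌊392/2⌋ × 277 = 196 × 277 mm
Z5: ⌊277/2⌋ × 196 = 138 × 196 mm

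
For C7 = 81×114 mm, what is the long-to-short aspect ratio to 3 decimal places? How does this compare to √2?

114 / 81 = 1.407
ISO 216 targets √2 ≈ 1.414; the -0.007 deviation is from mm rounding.

1.407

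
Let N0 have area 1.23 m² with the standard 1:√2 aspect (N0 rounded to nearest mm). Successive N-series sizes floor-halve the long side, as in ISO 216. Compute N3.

329 × 466 mm

Let N0's short side be w mm. w · w√2 = 1.23 m² = 1,230,000 mm², so w ≈ 932.6 mm and w√2 ≈ 1318.9 mm → N0 = 933 × 1319 mm.
N1: ⌊1319/2⌋ × 933 = 659 × 933 mm
N2: ⌊933/2⌋ × 659 = 466 × 659 mm
N3: ⌊659/2⌋ × 466 = 329 × 466 mm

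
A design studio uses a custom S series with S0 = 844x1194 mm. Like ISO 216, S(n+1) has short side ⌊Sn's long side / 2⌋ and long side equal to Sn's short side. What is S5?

149 × 211 mm

S1 = 597 × 844 mm (from S0 by 1 halving).
S2: ⌊844/2⌋ × 597 = 422 × 597 mm
S3: ⌊597/2⌋ × 422 = 298 × 422 mm
S4: ⌊422/2⌋ × 298 = 211 × 298 mm
S5: ⌊298/2⌋ × 211 = 149 × 211 mm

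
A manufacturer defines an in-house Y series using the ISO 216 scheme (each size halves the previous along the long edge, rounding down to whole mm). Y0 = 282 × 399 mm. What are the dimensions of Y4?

70 × 99 mm

Y1: ⌊399/2⌋ × 282 = 199 × 282 mm
Y2: ⌊282/2⌋ × 199 = 141 × 199 mm
Y3: ⌊199/2⌋ × 141 = 99 × 141 mm
Y4: ⌊141/2⌋ × 99 = 70 × 99 mm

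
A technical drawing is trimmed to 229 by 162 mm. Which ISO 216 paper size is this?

C5 (162 × 229 mm)

Aspect ratio 229/162 ≈ 1.414 — close to the ISO √2 ≈ 1.414.
In the C-series (envelope sizes, between A and B): C5 = 162 × 229 mm.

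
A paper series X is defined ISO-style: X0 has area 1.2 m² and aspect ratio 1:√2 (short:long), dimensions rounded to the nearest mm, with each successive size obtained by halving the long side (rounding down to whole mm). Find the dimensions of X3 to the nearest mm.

325 × 460 mm

Let X0's short side be w mm. w · w√2 = 1.2 m² = 1,200,000 mm², so w ≈ 921.2 mm and w√2 ≈ 1302.7 mm → X0 = 921 × 1303 mm.
X1: ⌊1303/2⌋ × 921 = 651 × 921 mm
X2: ⌊921/2⌋ × 651 = 460 × 651 mm
X3: ⌊651/2⌋ × 460 = 325 × 460 mm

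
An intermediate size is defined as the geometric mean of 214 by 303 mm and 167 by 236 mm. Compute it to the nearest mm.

Short side: √(214 · 167) = √35738 ≈ 189.0 → 189 mm
Long side: √(303 · 236) = √71508 ≈ 267.4 → 267 mm

189 × 267 mm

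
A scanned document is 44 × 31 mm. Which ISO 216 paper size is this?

B10 (31 × 44 mm)

Aspect ratio 44/31 ≈ 1.419 — close to the ISO √2 ≈ 1.414.
In the B-series (B0 = 1000 × 1414 mm): B10 = 31 × 44 mm.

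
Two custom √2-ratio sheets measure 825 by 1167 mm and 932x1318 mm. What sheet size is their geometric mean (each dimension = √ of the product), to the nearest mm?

Short side: √(825 · 932) = √768900 ≈ 876.9 → 877 mm
Long side: √(1167 · 1318) = √1538106 ≈ 1240.2 → 1240 mm

877 × 1240 mm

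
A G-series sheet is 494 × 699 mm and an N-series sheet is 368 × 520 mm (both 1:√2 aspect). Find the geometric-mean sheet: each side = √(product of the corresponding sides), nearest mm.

Short side: √(494 · 368) = √181792 ≈ 426.4 → 426 mm
Long side: √(699 · 520) = √363480 ≈ 602.9 → 603 mm

426 × 603 mm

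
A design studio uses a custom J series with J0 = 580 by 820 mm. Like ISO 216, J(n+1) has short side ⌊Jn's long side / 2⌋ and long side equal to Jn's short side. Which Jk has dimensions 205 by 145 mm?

J0: 580 × 820 mm
J1: 410 × 580 mm
J2: 290 × 410 mm
J3: 205 × 290 mm
J4: 145 × 205 mm
J5: 102 × 145 mm
→ matches J4.

J4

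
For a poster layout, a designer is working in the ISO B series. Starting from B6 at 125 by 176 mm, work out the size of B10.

B7: ⌊176/2⌋ × 125 = 88 × 125 mm
B8: ⌊125/2⌋ × 88 = 62 × 88 mm
B9: ⌊88/2⌋ × 62 = 44 × 62 mm
B10: ⌊62/2⌋ × 44 = 31 × 44 mm

31 × 44 mm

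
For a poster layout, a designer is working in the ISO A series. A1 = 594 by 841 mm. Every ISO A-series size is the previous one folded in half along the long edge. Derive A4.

210 × 297 mm

A2: ⌊841/2⌋ × 594 = 420 × 594 mm
A3: ⌊594/2⌋ × 420 = 297 × 420 mm
A4: ⌊420/2⌋ × 297 = 210 × 297 mm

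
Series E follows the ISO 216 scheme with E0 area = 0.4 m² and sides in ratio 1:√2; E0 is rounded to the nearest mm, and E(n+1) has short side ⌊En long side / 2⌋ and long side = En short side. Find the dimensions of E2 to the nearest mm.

Let E0's short side be w mm. w · w√2 = 0.4 m² = 400,000 mm², so w ≈ 531.8 mm and w√2 ≈ 752.1 mm → E0 = 532 × 752 mm.
E1: ⌊752/2⌋ × 532 = 376 × 532 mm
E2: ⌊532/2⌋ × 376 = 266 × 376 mm

266 × 376 mm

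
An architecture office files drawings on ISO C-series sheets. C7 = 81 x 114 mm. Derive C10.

C8: ⌊114/2⌋ × 81 = 57 × 81 mm
C9: ⌊81/2⌋ × 57 = 40 × 57 mm
C10: ⌊57/2⌋ × 40 = 28 × 40 mm

28 × 40 mm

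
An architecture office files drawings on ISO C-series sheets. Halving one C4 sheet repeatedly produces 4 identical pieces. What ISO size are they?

C6

4 = 2^2, so 2 halving steps.
C4 → C5 → … → C6 after 2 steps.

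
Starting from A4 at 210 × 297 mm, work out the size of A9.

A5: ⌊297/2⌋ × 210 = 148 × 210 mm
A6: ⌊210/2⌋ × 148 = 105 × 148 mm
A7: ⌊148/2⌋ × 105 = 74 × 105 mm
A8: ⌊105/2⌋ × 74 = 52 × 74 mm
A9: ⌊74/2⌋ × 52 = 37 × 52 mm

37 × 52 mm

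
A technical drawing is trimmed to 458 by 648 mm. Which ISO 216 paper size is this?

C2 (458 × 648 mm)

Aspect ratio 648/458 ≈ 1.415 — close to the ISO √2 ≈ 1.414.
In the C-series (envelope sizes, between A and B): C2 = 458 × 648 mm.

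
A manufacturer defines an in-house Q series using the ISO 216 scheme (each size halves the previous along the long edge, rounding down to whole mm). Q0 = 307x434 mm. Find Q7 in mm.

27 × 38 mm

Q1 = 217 × 307 mm (from Q0 by 1 halving).
Q2: ⌊307/2⌋ × 217 = 153 × 217 mm
Q3: ⌊217/2⌋ × 153 = 108 × 153 mm
Q4: ⌊153/2⌋ × 108 = 76 × 108 mm
Q5: ⌊108/2⌋ × 76 = 54 × 76 mm
Q6: ⌊76/2⌋ × 54 = 38 × 54 mm
Q7: ⌊54/2⌋ × 38 = 27 × 38 mm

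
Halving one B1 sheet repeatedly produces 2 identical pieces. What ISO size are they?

B2

2 = 2^1, so 1 halving step.
B1 → B2 → … → B2 after 1 step.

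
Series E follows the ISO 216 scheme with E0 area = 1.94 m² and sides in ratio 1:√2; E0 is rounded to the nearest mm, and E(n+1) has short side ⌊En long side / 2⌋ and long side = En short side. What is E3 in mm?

414 × 585 mm

Let E0's short side be w mm. w · w√2 = 1.94 m² = 1,940,000 mm², so w ≈ 1171.2 mm and w√2 ≈ 1656.4 mm → E0 = 1171 × 1656 mm.
E1: ⌊1656/2⌋ × 1171 = 828 × 1171 mm
E2: ⌊1171/2⌋ × 828 = 585 × 828 mm
E3: ⌊828/2⌋ × 585 = 414 × 585 mm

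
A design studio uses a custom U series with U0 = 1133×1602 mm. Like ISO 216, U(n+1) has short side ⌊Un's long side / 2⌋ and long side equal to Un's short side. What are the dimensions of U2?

566 × 801 mm

U1: ⌊1602/2⌋ × 1133 = 801 × 1133 mm
U2: ⌊1133/2⌋ × 801 = 566 × 801 mm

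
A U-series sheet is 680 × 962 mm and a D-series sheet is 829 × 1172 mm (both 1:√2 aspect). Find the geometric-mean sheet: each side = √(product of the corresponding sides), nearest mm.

Short side: √(680 · 829) = √563720 ≈ 750.8 → 751 mm
Long side: √(962 · 1172) = √1127464 ≈ 1061.8 → 1062 mm

751 × 1062 mm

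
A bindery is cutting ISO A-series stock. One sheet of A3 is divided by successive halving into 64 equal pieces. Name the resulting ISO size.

64 = 2^6, so 6 halving steps.
A3 → A4 → … → A9 after 6 steps.

A9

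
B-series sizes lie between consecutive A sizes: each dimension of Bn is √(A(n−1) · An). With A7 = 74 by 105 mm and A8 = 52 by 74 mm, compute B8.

Short side: √(74 · 52) = √3848 ≈ 62.0 → 62 mm
Long side: √(105 · 74) = √7770 ≈ 88.1 → 88 mm

62 × 88 mm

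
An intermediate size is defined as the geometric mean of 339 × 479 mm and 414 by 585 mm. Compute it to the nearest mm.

Short side: √(339 · 414) = √140346 ≈ 374.6 → 375 mm
Long side: √(479 · 585) = √280215 ≈ 529.4 → 529 mm

375 × 529 mm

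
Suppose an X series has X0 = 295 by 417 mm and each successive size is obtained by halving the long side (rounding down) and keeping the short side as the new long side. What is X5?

X1 = 208 × 295 mm (from X0 by 1 halving).
X2: ⌊295/2⌋ × 208 = 147 × 208 mm
X3: ⌊208/2⌋ × 147 = 104 × 147 mm
X4: ⌊147/2⌋ × 104 = 73 × 104 mm
X5: ⌊104/2⌋ × 73 = 52 × 73 mm

52 × 73 mm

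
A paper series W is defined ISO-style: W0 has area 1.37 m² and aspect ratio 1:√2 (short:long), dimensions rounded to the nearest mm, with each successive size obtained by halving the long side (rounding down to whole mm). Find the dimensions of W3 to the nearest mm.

Let W0's short side be w mm. w · w√2 = 1.37 m² = 1,370,000 mm², so w ≈ 984.2 mm and w√2 ≈ 1391.9 mm → W0 = 984 × 1392 mm.
W1: ⌊1392/2⌋ × 984 = 696 × 984 mm
W2: ⌊984/2⌋ × 696 = 492 × 696 mm
W3: ⌊696/2⌋ × 492 = 348 × 492 mm

348 × 492 mm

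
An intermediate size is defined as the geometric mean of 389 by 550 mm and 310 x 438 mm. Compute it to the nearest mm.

347 × 491 mm

Short side: √(389 · 310) = √120590 ≈ 347.3 → 347 mm
Long side: √(550 · 438) = √240900 ≈ 490.8 → 491 mm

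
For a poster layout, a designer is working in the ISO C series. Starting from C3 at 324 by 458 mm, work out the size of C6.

114 × 162 mm

C4: ⌊458/2⌋ × 324 = 229 × 324 mm
C5: ⌊324/2⌋ × 229 = 162 × 229 mm
C6: ⌊229/2⌋ × 162 = 114 × 162 mm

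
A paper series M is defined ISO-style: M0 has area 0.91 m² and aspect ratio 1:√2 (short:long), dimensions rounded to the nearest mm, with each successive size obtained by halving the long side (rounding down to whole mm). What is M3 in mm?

283 × 401 mm

Let M0's short side be w mm. w · w√2 = 0.91 m² = 910,000 mm², so w ≈ 802.2 mm and w√2 ≈ 1134.4 mm → M0 = 802 × 1134 mm.
M1: ⌊1134/2⌋ × 802 = 567 × 802 mm
M2: ⌊802/2⌋ × 567 = 401 × 567 mm
M3: ⌊567/2⌋ × 401 = 283 × 401 mm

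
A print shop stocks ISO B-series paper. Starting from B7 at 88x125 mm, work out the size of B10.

31 × 44 mm

B8: ⌊125/2⌋ × 88 = 62 × 88 mm
B9: ⌊88/2⌋ × 62 = 44 × 62 mm
B10: ⌊62/2⌋ × 44 = 31 × 44 mm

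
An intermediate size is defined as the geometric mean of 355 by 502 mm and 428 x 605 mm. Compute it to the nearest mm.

Short side: √(355 · 428) = √151940 ≈ 389.8 → 390 mm
Long side: √(502 · 605) = √303710 ≈ 551.1 → 551 mm

390 × 551 mm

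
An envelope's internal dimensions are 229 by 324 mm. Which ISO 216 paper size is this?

C4 (229 × 324 mm)

Aspect ratio 324/229 ≈ 1.415 — close to the ISO √2 ≈ 1.414.
In the C-series (envelope sizes, between A and B): C4 = 229 × 324 mm.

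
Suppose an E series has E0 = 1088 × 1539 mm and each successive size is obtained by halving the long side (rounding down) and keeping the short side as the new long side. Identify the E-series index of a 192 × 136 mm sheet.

E6

E0: 1088 × 1539 mm
E1: 769 × 1088 mm
E2: 544 × 769 mm
E3: 384 × 544 mm
E4: 272 × 384 mm
E5: 192 × 272 mm
E6: 136 × 192 mm
E7: 96 × 136 mm
→ matches E6.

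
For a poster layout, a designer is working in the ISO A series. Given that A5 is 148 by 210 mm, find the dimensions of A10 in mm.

A6: ⌊210/2⌋ × 148 = 105 × 148 mm
A7: ⌊148/2⌋ × 105 = 74 × 105 mm
A8: ⌊105/2⌋ × 74 = 52 × 74 mm
A9: ⌊74/2⌋ × 52 = 37 × 52 mm
A10: ⌊52/2⌋ × 37 = 26 × 37 mm

26 × 37 mm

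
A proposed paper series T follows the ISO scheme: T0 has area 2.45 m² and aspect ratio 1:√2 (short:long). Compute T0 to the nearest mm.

Let the short side be w mm. Then w · w√2 = 2.45 m² = 2,450,000 mm².
w² = 2,450,000/√2, so w ≈ 1316.2 mm; long side = w√2 ≈ 1861.4 mm.

1316 × 1861 mm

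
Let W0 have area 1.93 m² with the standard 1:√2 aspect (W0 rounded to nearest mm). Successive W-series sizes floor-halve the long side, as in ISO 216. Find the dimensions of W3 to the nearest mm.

413 × 584 mm

Let W0's short side be w mm. w · w√2 = 1.93 m² = 1,930,000 mm², so w ≈ 1168.2 mm and w√2 ≈ 1652.1 mm → W0 = 1168 × 1652 mm.
W1: ⌊1652/2⌋ × 1168 = 826 × 1168 mm
W2: ⌊1168/2⌋ × 826 = 584 × 826 mm
W3: ⌊826/2⌋ × 584 = 413 × 584 mm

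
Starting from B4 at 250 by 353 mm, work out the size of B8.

B5: ⌊353/2⌋ × 250 = 176 × 250 mm
B6: ⌊250/2⌋ × 176 = 125 × 176 mm
B7: ⌊176/2⌋ × 125 = 88 × 125 mm
B8: ⌊125/2⌋ × 88 = 62 × 88 mm

62 × 88 mm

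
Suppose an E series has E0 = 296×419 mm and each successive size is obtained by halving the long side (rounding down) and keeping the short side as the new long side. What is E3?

104 × 148 mm

E1: ⌊419/2⌋ × 296 = 209 × 296 mm
E2: ⌊296/2⌋ × 209 = 148 × 209 mm
E3: ⌊209/2⌋ × 148 = 104 × 148 mm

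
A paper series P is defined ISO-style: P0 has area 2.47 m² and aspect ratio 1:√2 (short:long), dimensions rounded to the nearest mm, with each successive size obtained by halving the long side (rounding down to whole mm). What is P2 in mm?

Let P0's short side be w mm. w · w√2 = 2.47 m² = 2,470,000 mm², so w ≈ 1321.6 mm and w√2 ≈ 1869.0 mm → P0 = 1322 × 1869 mm.
P1: ⌊1869/2⌋ × 1322 = 934 × 1322 mm
P2: ⌊1322/2⌋ × 934 = 661 × 934 mm

661 × 934 mm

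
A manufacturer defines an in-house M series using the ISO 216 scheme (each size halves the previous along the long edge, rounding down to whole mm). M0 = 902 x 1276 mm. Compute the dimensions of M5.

M1: ⌊1276/2⌋ × 902 = 638 × 902 mm
M2: ⌊902/2⌋ × 638 = 451 × 638 mm
M3: ⌊638/2⌋ × 451 = 319 × 451 mm
M4: ⌊451/2⌋ × 319 = 225 × 319 mm
M5: ⌊319/2⌋ × 225 = 159 × 225 mm

159 × 225 mm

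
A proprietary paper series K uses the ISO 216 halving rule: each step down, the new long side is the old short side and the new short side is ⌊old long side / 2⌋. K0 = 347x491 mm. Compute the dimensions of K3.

K1: ⌊491/2⌋ × 347 = 245 × 347 mm
K2: ⌊347/2⌋ × 245 = 173 × 245 mm
K3: ⌊245/2⌋ × 173 = 122 × 173 mm

122 × 173 mm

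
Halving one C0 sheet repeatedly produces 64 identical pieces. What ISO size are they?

64 = 2^6, so 6 halving steps.
C0 → C1 → … → C6 after 6 steps.

C6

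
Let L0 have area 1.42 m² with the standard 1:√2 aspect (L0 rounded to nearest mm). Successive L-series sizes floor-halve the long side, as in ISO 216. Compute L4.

Let L0's short side be w mm. w · w√2 = 1.42 m² = 1,420,000 mm², so w ≈ 1002.0 mm and w√2 ≈ 1417.1 mm → L0 = 1002 × 1417 mm.
L1: ⌊1417/2⌋ × 1002 = 708 × 1002 mm
L2: ⌊1002/2⌋ × 708 = 501 × 708 mm
L3: ⌊708/2⌋ × 501 = 354 × 501 mm
L4: ⌊501/2⌋ × 354 = 250 × 354 mm

250 × 354 mm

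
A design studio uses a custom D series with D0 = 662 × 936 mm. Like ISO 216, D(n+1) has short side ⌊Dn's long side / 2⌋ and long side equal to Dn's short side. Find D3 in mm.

234 × 331 mm

D1: ⌊936/2⌋ × 662 = 468 × 662 mm
D2: ⌊662/2⌋ × 468 = 331 × 468 mm
D3: ⌊468/2⌋ × 331 = 234 × 331 mm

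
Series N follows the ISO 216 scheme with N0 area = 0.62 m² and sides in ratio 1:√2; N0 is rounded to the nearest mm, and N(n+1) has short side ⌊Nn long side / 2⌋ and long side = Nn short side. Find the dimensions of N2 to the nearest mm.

331 × 468 mm

Let N0's short side be w mm. w · w√2 = 0.62 m² = 620,000 mm², so w ≈ 662.1 mm and w√2 ≈ 936.4 mm → N0 = 662 × 936 mm.
N1: ⌊936/2⌋ × 662 = 468 × 662 mm
N2: ⌊662/2⌋ × 468 = 331 × 468 mm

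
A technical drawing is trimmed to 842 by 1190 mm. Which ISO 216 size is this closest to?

A0 (841 × 1189 mm)

Aspect ratio 1190/842 ≈ 1.413 — close to the ISO √2 ≈ 1.414.
In the A-series (A0 area = 1 m²): A0 = 841 × 1189 mm.
Off by 2 mm total — nearest standard size.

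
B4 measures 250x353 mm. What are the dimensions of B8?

B5: ⌊353/2⌋ × 250 = 176 × 250 mm
B6: ⌊250/2⌋ × 176 = 125 × 176 mm
B7: ⌊176/2⌋ × 125 = 88 × 125 mm
B8: ⌊125/2⌋ × 88 = 62 × 88 mm

62 × 88 mm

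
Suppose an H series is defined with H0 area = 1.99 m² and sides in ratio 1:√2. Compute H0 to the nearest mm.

1186 × 1678 mm

Let the short side be w mm. Then w · w√2 = 1.99 m² = 1,990,000 mm².
w² = 1,990,000/√2, so w ≈ 1186.2 mm; long side = w√2 ≈ 1677.6 mm.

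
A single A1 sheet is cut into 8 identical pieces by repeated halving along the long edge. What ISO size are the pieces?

8 = 2^3, so 3 halving steps.
A1 → A2 → … → A4 after 3 steps.

A4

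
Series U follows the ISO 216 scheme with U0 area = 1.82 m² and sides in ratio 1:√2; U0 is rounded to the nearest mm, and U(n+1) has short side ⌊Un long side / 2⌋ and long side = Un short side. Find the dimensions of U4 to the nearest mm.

283 × 401 mm

Let U0's short side be w mm. w · w√2 = 1.82 m² = 1,820,000 mm², so w ≈ 1134.4 mm and w√2 ≈ 1604.3 mm → U0 = 1134 × 1604 mm.
U1: ⌊1604/2⌋ × 1134 = 802 × 1134 mm
U2: ⌊1134/2⌋ × 802 = 567 × 802 mm
U3: ⌊802/2⌋ × 567 = 401 × 567 mm
U4: ⌊567/2⌋ × 401 = 283 × 401 mm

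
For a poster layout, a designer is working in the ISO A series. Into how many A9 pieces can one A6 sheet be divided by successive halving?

8

Each ISO step halves the sheet: 1 × A6 → 2 × A7 → 4 × A8 → 8 × A9
From A6 to A9 is 3 halving steps: 2^3 = 8.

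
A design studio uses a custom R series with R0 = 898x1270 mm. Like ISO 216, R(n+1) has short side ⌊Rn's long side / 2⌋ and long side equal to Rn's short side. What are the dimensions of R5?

R1: ⌊1270/2⌋ × 898 = 635 × 898 mm
R2: ⌊898/2⌋ × 635 = 449 × 635 mm
R3: ⌊635/2⌋ × 449 = 317 × 449 mm
R4: ⌊449/2⌋ × 317 = 224 × 317 mm
R5: ⌊317/2⌋ × 224 = 158 × 224 mm

158 × 224 mm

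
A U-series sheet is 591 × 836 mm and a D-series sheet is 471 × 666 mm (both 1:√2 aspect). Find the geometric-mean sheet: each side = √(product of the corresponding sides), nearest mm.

Short side: √(591 · 471) = √278361 ≈ 527.6 → 528 mm
Long side: √(836 · 666) = √556776 ≈ 746.2 → 746 mm

528 × 746 mm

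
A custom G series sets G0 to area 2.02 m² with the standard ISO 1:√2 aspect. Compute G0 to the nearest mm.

1195 × 1690 mm

Let the short side be w mm. Then w · w√2 = 2.02 m² = 2,020,000 mm².
w² = 2,020,000/√2, so w ≈ 1195.1 mm; long side = w√2 ≈ 1690.2 mm.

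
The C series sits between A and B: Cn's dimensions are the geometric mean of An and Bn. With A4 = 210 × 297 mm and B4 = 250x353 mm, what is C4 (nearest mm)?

229 × 324 mm

Short side: √(210 · 250) = √52500 ≈ 229.1 → 229 mm
Long side: √(297 · 353) = √104841 ≈ 323.8 → 324 mm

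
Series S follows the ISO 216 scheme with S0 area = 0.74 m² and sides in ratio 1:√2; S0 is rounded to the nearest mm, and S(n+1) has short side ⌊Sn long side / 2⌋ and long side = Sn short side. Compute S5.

127 × 180 mm

Let S0's short side be w mm. w · w√2 = 0.74 m² = 740,000 mm², so w ≈ 723.4 mm and w√2 ≈ 1023.0 mm → S0 = 723 × 1023 mm.
S1: ⌊1023/2⌋ × 723 = 511 × 723 mm
S2: ⌊723/2⌋ × 511 = 361 × 511 mm
S3: ⌊511/2⌋ × 361 = 255 × 361 mm
S4: ⌊361/2⌋ × 255 = 180 × 255 mm
S5: ⌊255/2⌋ × 180 = 127 × 180 mm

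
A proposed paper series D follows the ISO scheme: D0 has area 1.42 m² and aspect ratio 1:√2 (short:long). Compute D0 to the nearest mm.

1002 × 1417 mm

Let the short side be w mm. Then w · w√2 = 1.42 m² = 1,420,000 mm².
w² = 1,420,000/√2, so w ≈ 1002.0 mm; long side = w√2 ≈ 1417.1 mm.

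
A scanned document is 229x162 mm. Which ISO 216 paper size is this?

Aspect ratio 229/162 ≈ 1.414 — close to the ISO √2 ≈ 1.414.
In the C-series (envelope sizes, between A and B): C5 = 162 × 229 mm.

C5 (162 × 229 mm)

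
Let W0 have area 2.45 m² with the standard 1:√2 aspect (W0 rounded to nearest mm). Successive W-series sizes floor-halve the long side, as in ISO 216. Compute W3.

Let W0's short side be w mm. w · w√2 = 2.45 m² = 2,450,000 mm², so w ≈ 1316.2 mm and w√2 ≈ 1861.4 mm → W0 = 1316 × 1861 mm.
W1: ⌊1861/2⌋ × 1316 = 930 × 1316 mm
W2: ⌊1316/2⌋ × 930 = 658 × 930 mm
W3: ⌊930/2⌋ × 658 = 465 × 658 mm

465 × 658 mm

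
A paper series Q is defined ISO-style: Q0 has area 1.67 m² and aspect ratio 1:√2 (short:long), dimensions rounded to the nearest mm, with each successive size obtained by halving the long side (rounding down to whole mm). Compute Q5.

Let Q0's short side be w mm. w · w√2 = 1.67 m² = 1,670,000 mm², so w ≈ 1086.7 mm and w√2 ≈ 1536.8 mm → Q0 = 1087 × 1537 mm.
Q1: ⌊1537/2⌋ × 1087 = 768 × 1087 mm
Q2: ⌊1087/2⌋ × 768 = 543 × 768 mm
Q3: ⌊768/2⌋ × 543 = 384 × 543 mm
Q4: ⌊543/2⌋ × 384 = 271 × 384 mm
Q5: ⌊384/2⌋ × 271 = 192 × 271 mm

192 × 271 mm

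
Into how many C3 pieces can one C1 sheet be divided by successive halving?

Each ISO step halves the sheet: 1 × C1 → 2 × C2 → 4 × C3
From C1 to C3 is 2 halving steps: 2^2 = 4.

4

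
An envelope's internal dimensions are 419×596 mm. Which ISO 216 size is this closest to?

Aspect ratio 596/419 ≈ 1.422 — close to the ISO √2 ≈ 1.414.
In the A-series (A0 area = 1 m²): A2 = 420 × 594 mm.
Off by 3 mm total — nearest standard size.

A2 (420 × 594 mm)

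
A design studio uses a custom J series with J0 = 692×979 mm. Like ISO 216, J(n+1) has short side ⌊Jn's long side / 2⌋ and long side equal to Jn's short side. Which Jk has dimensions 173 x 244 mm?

J0: 692 × 979 mm
J1: 489 × 692 mm
J2: 346 × 489 mm
J3: 244 × 346 mm
J4: 173 × 244 mm
J5: 122 × 173 mm
→ matches J4.

J4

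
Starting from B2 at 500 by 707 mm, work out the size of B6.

125 × 176 mm

B3: ⌊707/2⌋ × 500 = 353 × 500 mm
B4: ⌊500/2⌋ × 353 = 250 × 353 mm
B5: ⌊353/2⌋ × 250 = 176 × 250 mm
B6: ⌊250/2⌋ × 176 = 125 × 176 mm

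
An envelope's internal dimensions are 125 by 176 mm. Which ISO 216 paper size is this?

Aspect ratio 176/125 ≈ 1.408 — close to the ISO √2 ≈ 1.414.
In the B-series (B0 = 1000 × 1414 mm): B6 = 125 × 176 mm.

B6 (125 × 176 mm)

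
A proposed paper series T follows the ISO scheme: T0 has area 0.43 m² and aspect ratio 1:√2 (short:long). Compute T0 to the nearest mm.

Let the short side be w mm. Then w · w√2 = 0.43 m² = 430,000 mm².
w² = 430,000/√2, so w ≈ 551.4 mm; long side = w√2 ≈ 779.8 mm.

551 × 780 mm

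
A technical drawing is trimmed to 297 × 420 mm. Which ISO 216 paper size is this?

A3 (297 × 420 mm)

Aspect ratio 420/297 ≈ 1.414 — close to the ISO √2 ≈ 1.414.
In the A-series (A0 area = 1 m²): A3 = 297 × 420 mm.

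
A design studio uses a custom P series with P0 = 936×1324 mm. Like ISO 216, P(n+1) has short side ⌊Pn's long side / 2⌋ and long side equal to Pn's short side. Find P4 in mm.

P1: ⌊1324/2⌋ × 936 = 662 × 936 mm
P2: ⌊936/2⌋ × 662 = 468 × 662 mm
P3: ⌊662/2⌋ × 468 = 331 × 468 mm
P4: ⌊468/2⌋ × 331 = 234 × 331 mm

234 × 331 mm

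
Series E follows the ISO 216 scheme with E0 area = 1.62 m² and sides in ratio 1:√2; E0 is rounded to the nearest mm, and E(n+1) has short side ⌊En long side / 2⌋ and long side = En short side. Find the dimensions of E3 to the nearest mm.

Let E0's short side be w mm. w · w√2 = 1.62 m² = 1,620,000 mm², so w ≈ 1070.3 mm and w√2 ≈ 1513.6 mm → E0 = 1070 × 1514 mm.
E1: ⌊1514/2⌋ × 1070 = 757 × 1070 mm
E2: ⌊1070/2⌋ × 757 = 535 × 757 mm
E3: ⌊757/2⌋ × 535 = 378 × 535 mm

378 × 535 mm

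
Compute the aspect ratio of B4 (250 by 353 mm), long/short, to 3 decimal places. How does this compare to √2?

1.412

353 / 250 = 1.412
ISO 216 targets √2 ≈ 1.414; the -0.002 deviation is from mm rounding.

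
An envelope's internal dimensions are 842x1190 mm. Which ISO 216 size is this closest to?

Aspect ratio 1190/842 ≈ 1.413 — close to the ISO √2 ≈ 1.414.
In the A-series (A0 area = 1 m²): A0 = 841 × 1189 mm.
Off by 2 mm total — nearest standard size.

A0 (841 × 1189 mm)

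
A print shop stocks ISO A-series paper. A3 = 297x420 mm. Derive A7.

74 × 105 mm

A4: ⌊420/2⌋ × 297 = 210 × 297 mm
A5: ⌊297/2⌋ × 210 = 148 × 210 mm
A6: ⌊210/2⌋ × 148 = 105 × 148 mm
A7: ⌊148/2⌋ × 105 = 74 × 105 mm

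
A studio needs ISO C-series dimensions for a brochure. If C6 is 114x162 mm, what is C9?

40 × 57 mm

C7: ⌊162/2⌋ × 114 = 81 × 114 mm
C8: ⌊114/2⌋ × 81 = 57 × 81 mm
C9: ⌊81/2⌋ × 57 = 40 × 57 mm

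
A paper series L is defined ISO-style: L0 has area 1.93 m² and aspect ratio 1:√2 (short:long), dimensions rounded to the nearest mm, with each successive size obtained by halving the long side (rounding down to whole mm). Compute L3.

413 × 584 mm

Let L0's short side be w mm. w · w√2 = 1.93 m² = 1,930,000 mm², so w ≈ 1168.2 mm and w√2 ≈ 1652.1 mm → L0 = 1168 × 1652 mm.
L1: ⌊1652/2⌋ × 1168 = 826 × 1168 mm
L2: ⌊1168/2⌋ × 826 = 584 × 826 mm
L3: ⌊826/2⌋ × 584 = 413 × 584 mm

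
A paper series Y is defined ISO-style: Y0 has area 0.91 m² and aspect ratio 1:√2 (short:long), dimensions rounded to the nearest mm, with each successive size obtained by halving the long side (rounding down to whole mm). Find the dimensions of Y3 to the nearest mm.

283 × 401 mm

Let Y0's short side be w mm. w · w√2 = 0.91 m² = 910,000 mm², so w ≈ 802.2 mm and w√2 ≈ 1134.4 mm → Y0 = 802 × 1134 mm.
Y1: ⌊1134/2⌋ × 802 = 567 × 802 mm
Y2: ⌊802/2⌋ × 567 = 401 × 567 mm
Y3: ⌊567/2⌋ × 401 = 283 × 401 mm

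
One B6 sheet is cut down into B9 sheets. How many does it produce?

8

B6 = 125 × 176 mm; B9 = 44 × 62 mm.
Each halving step doubles the count; 3 steps from B6 to B9.
2^3 = 8.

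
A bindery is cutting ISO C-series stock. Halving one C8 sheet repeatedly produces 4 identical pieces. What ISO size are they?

4 = 2^2, so 2 halving steps.
C8 → C9 → … → C10 after 2 steps.

C10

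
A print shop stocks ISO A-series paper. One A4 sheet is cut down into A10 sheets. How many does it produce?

Each ISO step halves the sheet: 1 × A4 → 2 × A5 → 4 × A6 → 8 × A7 → …
From A4 to A10 is 6 halving steps: 2^6 = 64.

64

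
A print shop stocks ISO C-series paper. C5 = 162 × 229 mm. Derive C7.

C6: ⌊229/2⌋ × 162 = 114 × 162 mm
C7: ⌊162/2⌋ × 114 = 81 × 114 mm

81 × 114 mm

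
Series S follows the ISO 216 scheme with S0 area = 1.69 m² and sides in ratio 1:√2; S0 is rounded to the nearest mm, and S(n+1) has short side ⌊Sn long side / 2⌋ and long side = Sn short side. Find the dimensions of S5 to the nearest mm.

193 × 273 mm

Let S0's short side be w mm. w · w√2 = 1.69 m² = 1,690,000 mm², so w ≈ 1093.2 mm and w√2 ≈ 1546.0 mm → S0 = 1093 × 1546 mm.
S1: ⌊1546/2⌋ × 1093 = 773 × 1093 mm
S2: ⌊1093/2⌋ × 773 = 546 × 773 mm
S3: ⌊773/2⌋ × 546 = 386 × 546 mm
S4: ⌊546/2⌋ × 386 = 273 × 386 mm
S5: ⌊386/2⌋ × 273 = 193 × 273 mm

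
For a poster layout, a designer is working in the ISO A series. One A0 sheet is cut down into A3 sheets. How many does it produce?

8

A0 = 841 × 1189 mm; A3 = 297 × 420 mm.
Each halving step doubles the count; 3 steps from A0 to A3.
2^3 = 8.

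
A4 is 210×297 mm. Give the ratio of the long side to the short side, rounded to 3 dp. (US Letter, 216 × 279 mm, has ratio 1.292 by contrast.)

1.414

297 / 210 = 1.414
Matches √2 ≈ 1.414 — the ISO 216 defining ratio.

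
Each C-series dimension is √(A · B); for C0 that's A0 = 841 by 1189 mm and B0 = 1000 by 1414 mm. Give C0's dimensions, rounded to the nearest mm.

Short: √(841 · 1000) = √841000 ≈ 917.1 mm.
Long: √(1189 · 1414) = √1681246 ≈ 1296.6 mm.

917 × 1297 mm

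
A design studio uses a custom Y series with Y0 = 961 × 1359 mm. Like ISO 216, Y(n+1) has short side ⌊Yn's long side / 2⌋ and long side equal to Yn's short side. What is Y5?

169 × 240 mm

Y1 = 679 × 961 mm (from Y0 by 1 halving).
Y2: ⌊961/2⌋ × 679 = 480 × 679 mm
Y3: ⌊679/2⌋ × 480 = 339 × 480 mm
Y4: ⌊480/2⌋ × 339 = 240 × 339 mm
Y5: ⌊339/2⌋ × 240 = 169 × 240 mm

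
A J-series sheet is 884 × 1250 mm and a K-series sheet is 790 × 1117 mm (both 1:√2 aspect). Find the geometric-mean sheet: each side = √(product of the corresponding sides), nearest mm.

Short side: √(884 · 790) = √698360 ≈ 835.7 → 836 mm
Long side: √(1250 · 1117) = √1396250 ≈ 1181.6 → 1182 mm

836 × 1182 mm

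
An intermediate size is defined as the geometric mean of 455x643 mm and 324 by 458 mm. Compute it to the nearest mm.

Short side: √(455 · 324) = √147420 ≈ 384.0 → 384 mm
Long side: √(643 · 458) = √294494 ≈ 542.7 → 543 mm

384 × 543 mm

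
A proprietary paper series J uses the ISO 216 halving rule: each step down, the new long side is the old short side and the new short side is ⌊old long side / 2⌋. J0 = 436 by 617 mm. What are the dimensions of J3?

154 × 218 mm

J1: ⌊617/2⌋ × 436 = 308 × 436 mm
J2: ⌊436/2⌋ × 308 = 218 × 308 mm
J3: ⌊308/2⌋ × 218 = 154 × 218 mm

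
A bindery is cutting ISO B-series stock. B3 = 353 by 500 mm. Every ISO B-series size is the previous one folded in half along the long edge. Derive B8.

B4: ⌊500/2⌋ × 353 = 250 × 353 mm
B5: ⌊353/2⌋ × 250 = 176 × 250 mm
B6: ⌊250/2⌋ × 176 = 125 × 176 mm
B7: ⌊176/2⌋ × 125 = 88 × 125 mm
B8: ⌊125/2⌋ × 88 = 62 × 88 mm

62 × 88 mm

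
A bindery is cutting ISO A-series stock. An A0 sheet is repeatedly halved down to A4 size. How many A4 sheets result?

Each ISO step halves the sheet: 1 × A0 → 2 × A1 → 4 × A2 → 8 × A3 → …
From A0 to A4 is 4 halving steps: 2^4 = 16.

16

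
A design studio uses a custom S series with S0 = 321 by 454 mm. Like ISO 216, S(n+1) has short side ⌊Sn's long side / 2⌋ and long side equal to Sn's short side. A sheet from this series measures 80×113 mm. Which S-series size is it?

S0: 321 × 454 mm
S1: 227 × 321 mm
S2: 160 × 227 mm
S3: 113 × 160 mm
S4: 80 × 113 mm
S5: 56 × 80 mm
→ matches S4.

S4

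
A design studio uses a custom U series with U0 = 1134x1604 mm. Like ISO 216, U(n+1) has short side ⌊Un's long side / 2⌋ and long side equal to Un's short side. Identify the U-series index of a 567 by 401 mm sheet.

U0: 1134 × 1604 mm
U1: 802 × 1134 mm
U2: 567 × 802 mm
U3: 401 × 567 mm
U4: 283 × 401 mm
→ matches U3.

U3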